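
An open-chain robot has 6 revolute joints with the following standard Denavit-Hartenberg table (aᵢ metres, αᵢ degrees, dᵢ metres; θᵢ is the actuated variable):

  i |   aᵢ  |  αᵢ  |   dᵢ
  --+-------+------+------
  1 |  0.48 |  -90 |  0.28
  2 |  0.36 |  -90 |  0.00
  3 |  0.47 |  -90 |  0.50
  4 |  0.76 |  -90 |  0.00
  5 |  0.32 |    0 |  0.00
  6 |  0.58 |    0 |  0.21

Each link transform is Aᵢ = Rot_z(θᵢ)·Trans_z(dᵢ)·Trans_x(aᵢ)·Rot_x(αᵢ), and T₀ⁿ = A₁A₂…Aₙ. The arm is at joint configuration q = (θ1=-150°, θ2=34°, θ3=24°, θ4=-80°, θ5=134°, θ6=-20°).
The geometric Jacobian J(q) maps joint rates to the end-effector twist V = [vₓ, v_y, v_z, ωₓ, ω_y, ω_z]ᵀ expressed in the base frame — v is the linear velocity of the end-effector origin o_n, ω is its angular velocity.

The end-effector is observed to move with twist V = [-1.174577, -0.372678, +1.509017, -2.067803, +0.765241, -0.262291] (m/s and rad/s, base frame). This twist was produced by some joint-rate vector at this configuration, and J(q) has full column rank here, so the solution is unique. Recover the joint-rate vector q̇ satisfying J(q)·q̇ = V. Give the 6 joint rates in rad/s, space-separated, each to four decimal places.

o_n = [-0.8071, -0.9253, -1.0974]
J₁: ẑ×o_n = [0.9253, -0.8071, 0.0000], ω = ẑ
J2: z=[0.5000, -0.8660, 0.0000] o=[-0.4157, -0.2400, 0.2800] → [1.1929, 0.6887, -0.6816, 0.5000, -0.8660, 0.0000]
J3: z=[0.4843, 0.2796, -0.8290] o=[-0.6742, -0.3892, 0.0787] → [-0.7732, 0.6798, -0.2224, 0.4843, 0.2796, -0.8290]
J4: z=[-0.1647, 0.9598, 0.2274] o=[-0.8359, -0.2619, -0.5759] → [-0.3496, -0.0794, 0.0817, -0.1647, 0.9598, 0.2274]
J5: z=[-0.9303, -0.0746, -0.3591] o=[-0.5868, -0.0561, -1.2638] → [-0.3246, 0.2340, 0.7922, -0.9303, -0.0746, -0.3591]
J6: z=[-0.9303, -0.0746, -0.3591] o=[-0.6217, -0.3372, -1.1150] → [-0.2125, 0.0830, 0.5333, -0.9303, -0.0746, -0.3591]
q̇ = J⁺·V = [-0.5000, -0.6110, -0.7400, 0.5710, 0.5040, 0.9040]

-0.5000 -0.6110 -0.7400 0.5710 0.5040 0.9040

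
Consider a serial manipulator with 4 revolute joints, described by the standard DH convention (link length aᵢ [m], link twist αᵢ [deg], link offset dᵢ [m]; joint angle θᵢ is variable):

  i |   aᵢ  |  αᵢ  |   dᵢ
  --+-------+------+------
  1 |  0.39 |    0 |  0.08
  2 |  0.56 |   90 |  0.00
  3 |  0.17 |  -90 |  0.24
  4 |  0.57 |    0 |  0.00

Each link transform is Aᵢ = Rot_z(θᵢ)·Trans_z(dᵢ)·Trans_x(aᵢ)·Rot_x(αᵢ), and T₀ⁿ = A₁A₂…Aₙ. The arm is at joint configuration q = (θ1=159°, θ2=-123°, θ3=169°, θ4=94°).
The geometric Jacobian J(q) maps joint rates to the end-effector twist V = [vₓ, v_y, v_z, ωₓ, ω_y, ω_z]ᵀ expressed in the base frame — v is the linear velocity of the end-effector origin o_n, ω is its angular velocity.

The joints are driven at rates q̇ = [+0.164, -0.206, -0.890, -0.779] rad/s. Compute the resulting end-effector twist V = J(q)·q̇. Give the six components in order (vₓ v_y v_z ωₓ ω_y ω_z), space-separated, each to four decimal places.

o_n = [-0.2076, 0.6596, 0.1049]
J₁: ẑ×o_n = [-0.6596, -0.2076, 0.0000], ω = ẑ
J2: z=[0.0000, 0.0000, 1.0000] o=[-0.3641, 0.1398, 0.0800] → [-0.5199, 0.1565, 0.0000, 0.0000, 0.0000, 1.0000]
J3: z=[0.5878, -0.8090, 0.0000] o=[0.0890, 0.4689, 0.0800] → [-0.0201, -0.0146, -0.1278, 0.5878, -0.8090, 0.0000]
J4: z=[-0.1544, -0.1122, -0.9816] o=[0.0950, 0.1767, 0.1124] → [0.4749, 0.2959, -0.1085, -0.1544, -0.1122, -0.9816]
V = J·q̇ = [-0.3532, -0.2838, 0.1983, -0.4029, 0.8074, 0.7227]

-0.3532 -0.2838 0.1983 -0.4029 0.8074 0.7227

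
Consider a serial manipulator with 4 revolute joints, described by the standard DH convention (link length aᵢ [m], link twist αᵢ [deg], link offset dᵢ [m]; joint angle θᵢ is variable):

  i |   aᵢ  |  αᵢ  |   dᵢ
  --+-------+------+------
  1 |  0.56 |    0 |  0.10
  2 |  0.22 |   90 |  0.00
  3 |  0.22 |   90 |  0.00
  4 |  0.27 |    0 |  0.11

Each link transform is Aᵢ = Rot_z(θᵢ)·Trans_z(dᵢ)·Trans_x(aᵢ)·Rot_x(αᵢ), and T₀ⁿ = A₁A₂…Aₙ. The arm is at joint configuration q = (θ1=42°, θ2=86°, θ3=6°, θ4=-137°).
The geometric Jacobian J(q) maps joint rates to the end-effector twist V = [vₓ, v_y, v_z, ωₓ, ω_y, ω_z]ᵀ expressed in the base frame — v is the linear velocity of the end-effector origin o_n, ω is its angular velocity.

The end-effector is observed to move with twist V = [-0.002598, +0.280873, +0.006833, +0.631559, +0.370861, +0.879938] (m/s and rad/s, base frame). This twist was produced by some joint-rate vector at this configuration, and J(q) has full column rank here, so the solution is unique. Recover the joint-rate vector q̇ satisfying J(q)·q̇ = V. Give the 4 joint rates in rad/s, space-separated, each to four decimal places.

o_n = [0.1147, 0.4614, -0.0070]
J₁: ẑ×o_n = [-0.4614, 0.1147, 0.0000], ω = ẑ
J2: z=[0.0000, 0.0000, 1.0000] o=[0.4162, 0.3747, 0.1000] → [-0.0867, -0.3014, 0.0000, 0.0000, 0.0000, 1.0000]
J3: z=[0.7880, 0.6157, 0.0000] o=[0.2807, 0.5481, 0.1000] → [-0.0659, 0.0844, 0.0339, 0.7880, 0.6157, 0.0000]
J4: z=[-0.0644, 0.0824, -0.9945] o=[0.1460, 0.7205, 0.1230] → [-0.2684, 0.0227, 0.0192, -0.0644, 0.0824, -0.9945]
q̇ = J⁺·V = [0.5500, -0.5890, 0.7260, -0.9240]

0.5500 -0.5890 0.7260 -0.9240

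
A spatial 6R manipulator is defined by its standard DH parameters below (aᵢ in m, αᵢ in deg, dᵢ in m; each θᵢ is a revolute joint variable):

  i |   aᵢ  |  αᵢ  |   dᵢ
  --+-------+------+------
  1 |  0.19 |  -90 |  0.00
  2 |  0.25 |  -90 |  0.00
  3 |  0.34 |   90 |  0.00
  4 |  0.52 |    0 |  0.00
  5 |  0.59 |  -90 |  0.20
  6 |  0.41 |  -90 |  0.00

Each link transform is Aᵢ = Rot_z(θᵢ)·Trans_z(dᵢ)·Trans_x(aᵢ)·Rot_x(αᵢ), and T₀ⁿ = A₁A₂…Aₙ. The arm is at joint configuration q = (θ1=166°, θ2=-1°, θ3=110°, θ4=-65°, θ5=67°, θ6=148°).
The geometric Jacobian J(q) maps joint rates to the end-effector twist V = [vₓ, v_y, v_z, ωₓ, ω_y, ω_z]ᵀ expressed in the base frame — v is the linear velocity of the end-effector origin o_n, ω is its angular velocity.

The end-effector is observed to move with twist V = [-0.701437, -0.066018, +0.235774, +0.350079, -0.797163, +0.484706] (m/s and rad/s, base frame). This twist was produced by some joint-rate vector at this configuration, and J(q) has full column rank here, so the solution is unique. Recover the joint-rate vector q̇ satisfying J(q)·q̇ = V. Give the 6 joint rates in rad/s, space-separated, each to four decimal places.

0.5480 0.4940 0.0380 -0.3350 -0.2330 0.0160

o_n = [0.0436, 0.7597, 0.4620]
J₁: ẑ×o_n = [-0.7597, 0.0436, 0.0000], ω = ẑ
J2: z=[-0.2419, -0.9703, 0.0000] o=[-0.1844, 0.0460, 0.0000] → [-0.4483, 0.1118, 0.0486, -0.2419, -0.9703, 0.0000]
J3: z=[-0.0169, 0.0042, -0.9998] o=[-0.4269, 0.1064, 0.0044] → [0.6551, -0.4627, -0.0130, -0.0169, 0.0042, -0.9998]
J4: z=[-0.8289, 0.5592, 0.0164] o=[-0.2368, 0.3883, 0.0023] → [0.2510, 0.3857, -0.4646, -0.8289, 0.5592, 0.0164]
J5: z=[-0.8289, 0.5592, 0.0164] o=[-0.1059, 0.5685, 0.4722] → [-0.0088, -0.0060, -0.2421, -0.8289, 0.5592, 0.0164]
J6: z=[-0.0364, -0.0247, -0.9990] o=[0.0576, 1.1693, 0.4514] → [-0.4095, 0.0144, 0.0146, -0.0364, -0.0247, -0.9990]
q̇ = J⁺·V = [0.5480, 0.4940, 0.0380, -0.3350, -0.2330, 0.0160]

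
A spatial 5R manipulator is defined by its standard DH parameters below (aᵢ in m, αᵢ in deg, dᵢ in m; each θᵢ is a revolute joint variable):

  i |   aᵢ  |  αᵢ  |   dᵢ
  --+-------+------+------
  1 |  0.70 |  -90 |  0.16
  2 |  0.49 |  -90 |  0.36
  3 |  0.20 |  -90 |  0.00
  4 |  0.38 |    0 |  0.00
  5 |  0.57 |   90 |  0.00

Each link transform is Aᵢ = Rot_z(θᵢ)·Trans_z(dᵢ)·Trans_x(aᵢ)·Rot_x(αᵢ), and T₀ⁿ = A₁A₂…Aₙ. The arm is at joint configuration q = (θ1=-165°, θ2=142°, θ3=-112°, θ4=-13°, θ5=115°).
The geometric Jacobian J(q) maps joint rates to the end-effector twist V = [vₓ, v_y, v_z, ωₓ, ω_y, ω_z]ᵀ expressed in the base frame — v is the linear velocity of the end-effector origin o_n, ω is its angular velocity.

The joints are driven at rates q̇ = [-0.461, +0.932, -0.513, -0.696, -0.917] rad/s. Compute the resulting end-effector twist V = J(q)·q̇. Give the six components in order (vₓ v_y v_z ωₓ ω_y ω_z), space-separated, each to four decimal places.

o_n = [-0.5111, -0.9433, -0.4095]
J₁: ẑ×o_n = [0.9433, -0.5111, 0.0000], ω = ẑ
J2: z=[0.2588, -0.9659, 0.0000] o=[-0.6761, -0.1812, 0.1600] → [0.5501, 0.1474, -0.0379, 0.2588, -0.9659, 0.0000]
J3: z=[0.5947, 0.1593, 0.7880] o=[-0.2100, -0.4290, -0.1417] → [0.3626, -0.0780, -0.2579, 0.5947, 0.1593, 0.7880]
J4: z=[0.8027, -0.1727, -0.5708] o=[-0.2190, -0.6234, -0.0955] → [-0.1284, 0.4187, -0.3073, 0.8027, -0.1727, -0.5708]
J5: z=[0.8027, -0.1727, -0.5708] o=[-0.1849, -0.9696, 0.0572] → [0.0957, 0.5608, -0.0352, 0.8027, -0.1727, -0.5708]
V = J·q̇ = [-0.1066, -0.3927, 0.3431, -1.3586, -0.7034, 0.0555]

-0.1066 -0.3927 0.3431 -1.3586 -0.7034 0.0555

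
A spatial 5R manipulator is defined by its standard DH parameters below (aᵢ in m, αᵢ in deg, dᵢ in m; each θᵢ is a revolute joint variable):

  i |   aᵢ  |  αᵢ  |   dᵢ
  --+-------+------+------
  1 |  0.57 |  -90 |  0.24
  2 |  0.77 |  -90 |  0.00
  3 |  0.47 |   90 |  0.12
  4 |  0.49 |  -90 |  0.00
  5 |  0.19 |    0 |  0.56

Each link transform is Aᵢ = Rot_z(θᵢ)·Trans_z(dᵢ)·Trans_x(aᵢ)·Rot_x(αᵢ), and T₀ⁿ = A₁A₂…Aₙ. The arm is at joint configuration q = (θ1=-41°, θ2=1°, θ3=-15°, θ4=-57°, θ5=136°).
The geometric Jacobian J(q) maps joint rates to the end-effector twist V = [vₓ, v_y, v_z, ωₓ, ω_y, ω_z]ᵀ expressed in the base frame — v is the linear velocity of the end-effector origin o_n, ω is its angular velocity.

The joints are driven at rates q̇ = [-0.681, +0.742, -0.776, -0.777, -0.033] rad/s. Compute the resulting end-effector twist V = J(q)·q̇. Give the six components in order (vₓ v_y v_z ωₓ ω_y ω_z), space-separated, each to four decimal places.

-0.6167 -0.5315 -0.8861 0.1317 -0.1353 0.1098

o_n = [1.9691, -1.4924, 0.0782]
J₁: ẑ×o_n = [1.4924, 1.9691, -0.0000], ω = ẑ
J2: z=[0.6561, 0.7547, 0.0000] o=[0.4302, -0.3740, 0.2400] → [-0.1221, 0.1061, -1.8951, 0.6561, 0.7547, 0.0000]
J3: z=[-0.0132, 0.0114, -0.9998] o=[1.0112, -0.8790, 0.2266] → [-0.6149, -0.9596, -0.0029, -0.0132, 0.0114, -0.9998]
J4: z=[0.4384, 0.8988, 0.0045] o=[1.4320, -1.0837, 0.0987] → [-0.0165, 0.0114, -0.6618, 0.4384, 0.8988, 0.0045]
J5: z=[0.7465, -0.3613, -0.5587] o=[1.6773, -1.2053, 0.5050] → [-0.0061, 0.1556, -0.1088, 0.7465, -0.3613, -0.5587]
V = J·q̇ = [-0.6167, -0.5315, -0.8861, 0.1317, -0.1353, 0.1098]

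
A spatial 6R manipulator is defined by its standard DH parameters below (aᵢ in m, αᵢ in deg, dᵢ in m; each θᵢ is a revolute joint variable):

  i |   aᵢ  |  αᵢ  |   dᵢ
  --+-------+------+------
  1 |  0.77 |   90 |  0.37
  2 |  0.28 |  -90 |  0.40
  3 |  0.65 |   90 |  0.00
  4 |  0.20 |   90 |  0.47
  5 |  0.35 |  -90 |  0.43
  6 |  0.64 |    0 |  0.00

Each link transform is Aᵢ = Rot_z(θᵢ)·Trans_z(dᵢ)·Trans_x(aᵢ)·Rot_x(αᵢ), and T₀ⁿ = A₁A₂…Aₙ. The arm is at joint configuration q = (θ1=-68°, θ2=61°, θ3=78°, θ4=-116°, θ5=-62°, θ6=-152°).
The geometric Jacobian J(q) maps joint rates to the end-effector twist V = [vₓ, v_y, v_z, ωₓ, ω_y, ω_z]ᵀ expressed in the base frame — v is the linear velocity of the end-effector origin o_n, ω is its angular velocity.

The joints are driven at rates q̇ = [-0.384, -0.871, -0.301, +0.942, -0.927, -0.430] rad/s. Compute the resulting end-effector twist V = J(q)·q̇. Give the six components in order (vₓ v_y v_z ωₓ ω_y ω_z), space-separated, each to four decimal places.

-0.0996 -1.5465 -0.5123 1.8607 -0.0808 0.2535

o_n = [-0.1645, -1.1573, 1.2825]
J₁: ẑ×o_n = [1.1573, -0.1645, 0.0000], ω = ẑ
J2: z=[-0.9272, -0.3746, 0.0000] o=[0.2884, -0.7139, 0.3700] → [-0.3418, 0.8460, 0.2414, -0.9272, -0.3746, 0.0000]
J3: z=[-0.3276, 0.8109, 0.4848] o=[-0.0316, -0.9896, 0.6149] → [0.6226, 0.1543, 0.1627, -0.3276, 0.8109, 0.4848]
J4: z=[-0.0151, -0.5176, 0.8555] o=[0.5825, -0.8122, 0.7331] → [0.0109, -0.6307, -0.3814, -0.0151, -0.5176, 0.8555]
J5: z=[-0.9927, 0.1102, 0.0491] o=[0.5514, -1.2252, 1.0321] → [0.0242, 0.2134, 0.0115, -0.9927, 0.1102, 0.0491]
J6: z=[-0.1127, -0.9922, -0.0535] o=[0.1096, -1.1573, 0.7041] → [-0.5738, 0.0799, -0.2719, -0.1127, -0.9922, -0.0535]
V = J·q̇ = [-0.0996, -1.5465, -0.5123, 1.8607, -0.0808, 0.2535]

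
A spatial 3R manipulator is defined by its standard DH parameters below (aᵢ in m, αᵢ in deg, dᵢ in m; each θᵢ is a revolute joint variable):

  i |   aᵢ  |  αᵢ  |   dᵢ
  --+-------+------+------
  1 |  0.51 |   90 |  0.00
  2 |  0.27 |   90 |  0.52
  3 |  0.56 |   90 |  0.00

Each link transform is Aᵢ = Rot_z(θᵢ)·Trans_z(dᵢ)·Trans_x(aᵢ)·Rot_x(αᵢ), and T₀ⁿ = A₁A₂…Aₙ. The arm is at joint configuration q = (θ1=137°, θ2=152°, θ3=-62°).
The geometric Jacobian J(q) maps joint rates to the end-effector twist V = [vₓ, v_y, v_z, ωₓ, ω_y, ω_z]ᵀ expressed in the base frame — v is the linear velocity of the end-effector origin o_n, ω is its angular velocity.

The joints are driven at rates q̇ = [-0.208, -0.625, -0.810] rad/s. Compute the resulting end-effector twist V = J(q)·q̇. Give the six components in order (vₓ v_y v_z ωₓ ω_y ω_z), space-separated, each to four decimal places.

o_n = [-0.0114, 0.0456, 0.2502]
J₁: ẑ×o_n = [-0.0456, -0.0114, 0.0000], ω = ẑ
J2: z=[0.6820, 0.7314, 0.0000] o=[-0.3730, 0.3478, 0.0000] → [0.1830, -0.1706, -0.4705, 0.6820, 0.7314, 0.0000]
J3: z=[-0.3433, 0.3202, 0.8829] o=[0.1560, 0.5655, 0.1268] → [0.4986, -0.1055, 0.2321, -0.3433, 0.3202, 0.8829]
V = J·q̇ = [-0.5087, 0.1944, 0.1061, -0.1481, -0.7164, -0.9232]

-0.5087 0.1944 0.1061 -0.1481 -0.7164 -0.9232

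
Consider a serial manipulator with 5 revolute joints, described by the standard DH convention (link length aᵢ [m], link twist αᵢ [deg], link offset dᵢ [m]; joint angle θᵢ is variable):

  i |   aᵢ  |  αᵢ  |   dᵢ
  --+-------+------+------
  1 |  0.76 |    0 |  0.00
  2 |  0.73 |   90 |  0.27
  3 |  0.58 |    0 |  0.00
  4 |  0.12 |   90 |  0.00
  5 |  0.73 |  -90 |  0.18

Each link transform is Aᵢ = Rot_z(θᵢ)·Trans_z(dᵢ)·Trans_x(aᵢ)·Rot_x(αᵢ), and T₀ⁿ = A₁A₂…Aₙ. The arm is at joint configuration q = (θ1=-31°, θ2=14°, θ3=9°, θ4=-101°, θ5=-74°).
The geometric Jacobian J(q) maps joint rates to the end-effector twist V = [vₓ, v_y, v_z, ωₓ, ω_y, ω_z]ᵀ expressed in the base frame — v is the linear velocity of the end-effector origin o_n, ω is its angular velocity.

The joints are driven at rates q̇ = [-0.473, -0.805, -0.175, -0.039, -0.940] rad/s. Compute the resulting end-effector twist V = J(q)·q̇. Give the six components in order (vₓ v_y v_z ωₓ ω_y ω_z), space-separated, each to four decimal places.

o_n = [1.9198, -0.0454, 0.0460]
J₁: ẑ×o_n = [0.0454, 1.9198, -0.0000], ω = ẑ
J2: z=[0.0000, 0.0000, 1.0000] o=[0.6514, -0.3914, 0.0000] → [-0.3460, 1.2683, 0.0000, 0.0000, 0.0000, 1.0000]
J3: z=[-0.2924, -0.9563, 0.0000] o=[1.3495, -0.6049, 0.2700] → [0.2142, -0.0655, 0.3818, -0.2924, -0.9563, 0.0000]
J4: z=[-0.2924, -0.9563, 0.0000] o=[1.8974, -0.7723, 0.3607] → [0.3010, -0.0920, -0.1911, -0.2924, -0.9563, 0.0000]
J5: z=[-0.9557, 0.2922, 0.0349] o=[1.8934, -0.7711, 0.2408] → [-0.0822, -0.1853, -0.7013, -0.9557, 0.2922, 0.0349]
V = J·q̇ = [0.2851, -1.7399, 0.5999, 0.9609, -0.0700, -1.3108]

0.2851 -1.7399 0.5999 0.9609 -0.0700 -1.3108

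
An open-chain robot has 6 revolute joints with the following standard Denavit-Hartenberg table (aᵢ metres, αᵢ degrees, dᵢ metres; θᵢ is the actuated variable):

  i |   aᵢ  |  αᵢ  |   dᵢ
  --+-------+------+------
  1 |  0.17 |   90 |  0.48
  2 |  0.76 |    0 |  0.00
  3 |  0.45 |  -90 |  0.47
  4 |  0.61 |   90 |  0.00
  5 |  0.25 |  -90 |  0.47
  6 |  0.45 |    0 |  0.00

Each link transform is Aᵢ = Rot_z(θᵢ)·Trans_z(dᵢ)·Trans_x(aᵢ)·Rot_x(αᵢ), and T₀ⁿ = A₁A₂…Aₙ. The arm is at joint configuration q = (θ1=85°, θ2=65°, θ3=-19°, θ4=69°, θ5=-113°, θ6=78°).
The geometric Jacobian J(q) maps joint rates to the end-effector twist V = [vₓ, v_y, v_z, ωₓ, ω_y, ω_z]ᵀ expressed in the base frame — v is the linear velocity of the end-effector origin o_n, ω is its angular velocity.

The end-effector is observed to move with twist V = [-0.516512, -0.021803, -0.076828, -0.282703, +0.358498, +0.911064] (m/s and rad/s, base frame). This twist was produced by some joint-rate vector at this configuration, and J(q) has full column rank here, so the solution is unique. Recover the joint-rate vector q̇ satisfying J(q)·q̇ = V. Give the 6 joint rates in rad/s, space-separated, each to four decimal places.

0.0350 -0.3990 0.4990 0.6640 0.6560 0.7540

o_n = [0.1383, 1.1614, 1.4155]
J₁: ẑ×o_n = [-1.1614, 0.1383, 0.0000], ω = ẑ
J2: z=[0.9962, -0.0872, 0.0000] o=[0.0148, 0.1694, 0.4800] → [-0.0815, -0.9319, 0.9991, 0.9962, -0.0872, 0.0000]
J3: z=[0.9962, -0.0872, 0.0000] o=[0.0428, 0.4893, 1.1688] → [-0.0215, -0.2458, 0.6779, 0.9962, -0.0872, 0.0000]
J4: z=[-0.0627, -0.7166, 0.6947] o=[0.5383, 0.7598, 1.4925] → [-0.2238, -0.2827, -0.3118, -0.0627, -0.7166, 0.6947]
J5: z=[0.4135, 0.6148, 0.6716] o=[-0.0158, 0.9607, 1.6497] → [-0.2788, 0.2004, -0.0117, 0.4135, 0.6148, 0.6716]
J6: z=[-0.8116, 0.5832, -0.0341] o=[0.2817, 1.3824, 1.7803] → [-0.2203, -0.2912, 0.2630, -0.8116, 0.5832, -0.0341]
q̇ = J⁺·V = [0.0350, -0.3990, 0.4990, 0.6640, 0.6560, 0.7540]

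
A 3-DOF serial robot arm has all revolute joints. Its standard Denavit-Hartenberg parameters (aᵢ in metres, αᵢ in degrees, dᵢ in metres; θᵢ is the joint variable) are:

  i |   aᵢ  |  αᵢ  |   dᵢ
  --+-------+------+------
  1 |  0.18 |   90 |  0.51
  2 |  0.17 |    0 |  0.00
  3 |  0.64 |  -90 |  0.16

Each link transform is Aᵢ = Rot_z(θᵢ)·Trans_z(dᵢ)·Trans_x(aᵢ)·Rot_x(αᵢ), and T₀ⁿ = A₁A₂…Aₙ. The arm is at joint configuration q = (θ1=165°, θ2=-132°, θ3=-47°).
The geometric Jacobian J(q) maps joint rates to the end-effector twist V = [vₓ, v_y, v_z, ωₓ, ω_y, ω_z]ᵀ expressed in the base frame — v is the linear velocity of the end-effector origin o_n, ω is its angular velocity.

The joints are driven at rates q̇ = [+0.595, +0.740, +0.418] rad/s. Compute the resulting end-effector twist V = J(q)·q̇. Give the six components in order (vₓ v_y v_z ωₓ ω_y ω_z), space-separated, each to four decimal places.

-0.1064 0.3819 -0.8252 0.2997 1.1185 0.5950

o_n = [0.5955, 0.0061, 0.3725]
J₁: ẑ×o_n = [-0.0061, 0.5955, 0.0000], ω = ẑ
J2: z=[0.2588, 0.9659, 0.0000] o=[-0.1739, 0.0466, 0.5100] → [-0.1328, 0.0356, -0.7537, 0.2588, 0.9659, 0.0000]
J3: z=[0.2588, 0.9659, 0.0000] o=[-0.0640, 0.0171, 0.3837] → [-0.0108, 0.0029, -0.6399, 0.2588, 0.9659, 0.0000]
V = J·q̇ = [-0.1064, 0.3819, -0.8252, 0.2997, 1.1185, 0.5950]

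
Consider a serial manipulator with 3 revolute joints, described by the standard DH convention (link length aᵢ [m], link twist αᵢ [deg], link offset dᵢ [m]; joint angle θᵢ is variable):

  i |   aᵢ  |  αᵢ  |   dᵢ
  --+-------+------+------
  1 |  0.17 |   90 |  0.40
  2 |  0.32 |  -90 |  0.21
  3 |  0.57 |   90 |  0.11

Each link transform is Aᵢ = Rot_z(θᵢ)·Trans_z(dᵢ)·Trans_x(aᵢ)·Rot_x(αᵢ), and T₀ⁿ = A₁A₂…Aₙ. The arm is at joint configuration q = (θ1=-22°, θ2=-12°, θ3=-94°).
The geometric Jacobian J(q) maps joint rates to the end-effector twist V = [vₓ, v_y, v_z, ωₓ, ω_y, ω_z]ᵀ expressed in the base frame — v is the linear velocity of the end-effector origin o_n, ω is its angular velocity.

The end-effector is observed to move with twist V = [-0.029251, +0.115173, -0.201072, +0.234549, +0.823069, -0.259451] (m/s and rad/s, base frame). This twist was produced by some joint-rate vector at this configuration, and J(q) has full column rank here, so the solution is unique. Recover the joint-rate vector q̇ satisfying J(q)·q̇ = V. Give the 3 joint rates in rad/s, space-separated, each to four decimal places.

0.1680 -0.8510 -0.4370

o_n = [0.1413, -0.8969, 0.4493]
J₁: ẑ×o_n = [0.8969, 0.1413, -0.0000], ω = ẑ
J2: z=[-0.3746, -0.9272, 0.0000] o=[0.1576, -0.0637, 0.4000] → [-0.0457, 0.0185, 0.2970, -0.3746, -0.9272, 0.0000]
J3: z=[0.1928, -0.0779, 0.9781] o=[0.3692, -0.3756, 0.3335] → [0.5008, -0.2452, -0.1182, 0.1928, -0.0779, 0.9781]
q̇ = J⁺·V = [0.1680, -0.8510, -0.4370]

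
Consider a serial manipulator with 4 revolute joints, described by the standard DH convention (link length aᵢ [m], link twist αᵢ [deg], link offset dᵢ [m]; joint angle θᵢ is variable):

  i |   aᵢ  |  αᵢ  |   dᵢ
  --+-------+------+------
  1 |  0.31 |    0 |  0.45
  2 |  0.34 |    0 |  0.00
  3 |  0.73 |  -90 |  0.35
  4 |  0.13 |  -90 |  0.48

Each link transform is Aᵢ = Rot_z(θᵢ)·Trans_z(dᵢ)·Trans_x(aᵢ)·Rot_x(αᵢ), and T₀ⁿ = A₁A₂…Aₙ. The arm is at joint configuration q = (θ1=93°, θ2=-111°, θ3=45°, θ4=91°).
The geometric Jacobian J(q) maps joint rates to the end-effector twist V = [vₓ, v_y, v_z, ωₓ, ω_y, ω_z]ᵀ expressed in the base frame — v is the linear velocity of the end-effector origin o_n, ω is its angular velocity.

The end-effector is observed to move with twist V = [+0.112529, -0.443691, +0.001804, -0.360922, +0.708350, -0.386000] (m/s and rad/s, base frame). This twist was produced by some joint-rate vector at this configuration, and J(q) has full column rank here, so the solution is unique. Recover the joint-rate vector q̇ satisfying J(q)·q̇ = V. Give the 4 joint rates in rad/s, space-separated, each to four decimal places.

o_n = [0.7376, 0.9626, 0.6700]
J₁: ẑ×o_n = [-0.9626, 0.7376, 0.0000], ω = ẑ
J2: z=[0.0000, 0.0000, 1.0000] o=[-0.0162, 0.3096, 0.4500] → [-0.6530, 0.7539, 0.0000, 0.0000, 0.0000, 1.0000]
J3: z=[0.0000, 0.0000, 1.0000] o=[0.3071, 0.2045, 0.4500] → [-0.7581, 0.4305, 0.0000, 0.0000, 0.0000, 1.0000]
J4: z=[-0.4540, 0.8910, 0.0000] o=[0.9576, 0.5359, 0.8000] → [-0.1158, -0.0590, 0.0023, -0.4540, 0.8910, 0.0000]
q̇ = J⁺·V = [0.0430, -0.7540, 0.3250, 0.7950]

0.0430 -0.7540 0.3250 0.7950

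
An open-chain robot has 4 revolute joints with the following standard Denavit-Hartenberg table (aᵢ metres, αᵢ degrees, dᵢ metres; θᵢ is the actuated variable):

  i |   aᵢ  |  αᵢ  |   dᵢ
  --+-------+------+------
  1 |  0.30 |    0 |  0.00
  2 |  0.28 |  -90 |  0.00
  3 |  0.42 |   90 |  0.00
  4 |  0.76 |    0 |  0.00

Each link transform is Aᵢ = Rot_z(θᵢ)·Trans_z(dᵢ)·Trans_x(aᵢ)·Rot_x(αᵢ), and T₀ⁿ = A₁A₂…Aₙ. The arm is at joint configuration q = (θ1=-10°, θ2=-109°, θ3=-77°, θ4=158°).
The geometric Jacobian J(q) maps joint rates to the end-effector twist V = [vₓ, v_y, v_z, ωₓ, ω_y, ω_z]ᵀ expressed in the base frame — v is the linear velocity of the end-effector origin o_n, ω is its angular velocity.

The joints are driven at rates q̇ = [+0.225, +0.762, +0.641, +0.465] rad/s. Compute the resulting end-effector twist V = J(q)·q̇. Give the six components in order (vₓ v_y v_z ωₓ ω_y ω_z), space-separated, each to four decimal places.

0.1484 0.5493 -0.0879 0.7803 0.0855 1.0916

o_n = [0.4397, -0.3790, -0.2774]
J₁: ẑ×o_n = [0.3790, 0.4397, -0.0000], ω = ẑ
J2: z=[0.0000, 0.0000, 1.0000] o=[0.2954, -0.0521, 0.0000] → [0.3269, 0.1443, -0.0000, 0.0000, 0.0000, 1.0000]
J3: z=[0.8746, -0.4848, 0.0000] o=[0.1597, -0.2970, 0.0000] → [0.1345, 0.2426, 0.0640, 0.8746, -0.4848, 0.0000]
J4: z=[0.4724, 0.8522, 0.2250] o=[0.1139, -0.3796, 0.4092] → [-0.5853, 0.3976, -0.2774, 0.4724, 0.8522, 0.2250]
V = J·q̇ = [0.1484, 0.5493, -0.0879, 0.7803, 0.0855, 1.0916]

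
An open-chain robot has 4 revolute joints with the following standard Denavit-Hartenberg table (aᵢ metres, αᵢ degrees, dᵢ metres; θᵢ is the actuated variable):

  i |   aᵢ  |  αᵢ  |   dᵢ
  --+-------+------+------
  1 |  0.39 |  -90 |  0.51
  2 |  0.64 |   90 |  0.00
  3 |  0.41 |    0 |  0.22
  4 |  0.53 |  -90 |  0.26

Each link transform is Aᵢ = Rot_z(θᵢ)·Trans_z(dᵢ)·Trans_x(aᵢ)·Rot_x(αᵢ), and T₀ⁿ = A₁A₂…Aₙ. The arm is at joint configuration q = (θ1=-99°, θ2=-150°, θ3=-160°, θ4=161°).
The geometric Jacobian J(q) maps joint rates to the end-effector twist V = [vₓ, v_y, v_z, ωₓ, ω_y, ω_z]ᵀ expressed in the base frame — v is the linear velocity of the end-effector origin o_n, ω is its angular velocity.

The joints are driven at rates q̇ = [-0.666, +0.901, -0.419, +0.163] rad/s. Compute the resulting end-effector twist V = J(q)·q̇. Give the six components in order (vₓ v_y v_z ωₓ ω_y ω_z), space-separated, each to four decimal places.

o_n = [-0.0465, 0.5435, 0.4866]
J₁: ẑ×o_n = [-0.5435, -0.0465, 0.0000], ω = ẑ
J2: z=[0.9877, -0.1564, 0.0000] o=[-0.0610, -0.3852, 0.5100] → [0.0037, 0.0231, 0.9195, 0.9877, -0.1564, 0.0000]
J3: z=[0.0782, 0.4938, -0.8660] o=[0.0257, 0.1622, 0.8300] → [0.1606, 0.0894, 0.0655, 0.0782, 0.4938, -0.8660]
J4: z=[0.0782, 0.4938, -0.8660] o=[-0.1478, -0.0367, 0.4468] → [0.5221, -0.0908, -0.0046, 0.0782, 0.4938, -0.8660]
V = J·q̇ = [0.3831, -0.0005, 0.8003, 0.8699, -0.2674, -0.4443]

0.3831 -0.0005 0.8003 0.8699 -0.2674 -0.4443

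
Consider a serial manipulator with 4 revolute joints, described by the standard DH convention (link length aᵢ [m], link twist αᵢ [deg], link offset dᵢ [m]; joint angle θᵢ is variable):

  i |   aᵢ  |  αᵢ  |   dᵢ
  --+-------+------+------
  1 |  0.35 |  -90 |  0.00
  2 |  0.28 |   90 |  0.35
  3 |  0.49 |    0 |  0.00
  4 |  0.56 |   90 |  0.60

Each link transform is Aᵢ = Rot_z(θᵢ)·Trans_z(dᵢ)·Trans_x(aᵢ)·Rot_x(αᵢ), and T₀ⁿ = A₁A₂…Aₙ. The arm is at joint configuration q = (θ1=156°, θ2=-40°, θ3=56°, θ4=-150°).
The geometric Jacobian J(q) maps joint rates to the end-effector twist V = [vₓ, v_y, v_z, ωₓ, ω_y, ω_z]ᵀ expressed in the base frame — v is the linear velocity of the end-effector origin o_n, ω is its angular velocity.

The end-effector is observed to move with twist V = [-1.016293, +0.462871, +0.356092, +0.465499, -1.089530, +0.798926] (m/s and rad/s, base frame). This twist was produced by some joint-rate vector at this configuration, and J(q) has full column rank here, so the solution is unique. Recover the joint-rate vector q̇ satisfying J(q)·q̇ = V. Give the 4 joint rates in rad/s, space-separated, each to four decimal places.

-0.2360 0.8060 0.4670 0.8840

o_n = [-0.4081, -0.0346, 0.7906]
J₁: ẑ×o_n = [0.0346, -0.4081, 0.0000], ω = ẑ
J2: z=[-0.4067, -0.9135, 0.0000] o=[-0.3197, 0.1424, 0.0000] → [-0.7223, 0.3216, -0.0088, -0.4067, -0.9135, 0.0000]
J3: z=[0.5872, -0.2614, 0.7660] o=[-0.6580, -0.0901, 0.1800] → [-0.2022, -0.1671, 0.0980, 0.5872, -0.2614, 0.7660]
J4: z=[0.5872, -0.2614, 0.7660] o=[-1.0150, -0.3759, 0.3561] → [-0.3751, 0.2097, 0.3591, 0.5872, -0.2614, 0.7660]
q̇ = J⁺·V = [-0.2360, 0.8060, 0.4670, 0.8840]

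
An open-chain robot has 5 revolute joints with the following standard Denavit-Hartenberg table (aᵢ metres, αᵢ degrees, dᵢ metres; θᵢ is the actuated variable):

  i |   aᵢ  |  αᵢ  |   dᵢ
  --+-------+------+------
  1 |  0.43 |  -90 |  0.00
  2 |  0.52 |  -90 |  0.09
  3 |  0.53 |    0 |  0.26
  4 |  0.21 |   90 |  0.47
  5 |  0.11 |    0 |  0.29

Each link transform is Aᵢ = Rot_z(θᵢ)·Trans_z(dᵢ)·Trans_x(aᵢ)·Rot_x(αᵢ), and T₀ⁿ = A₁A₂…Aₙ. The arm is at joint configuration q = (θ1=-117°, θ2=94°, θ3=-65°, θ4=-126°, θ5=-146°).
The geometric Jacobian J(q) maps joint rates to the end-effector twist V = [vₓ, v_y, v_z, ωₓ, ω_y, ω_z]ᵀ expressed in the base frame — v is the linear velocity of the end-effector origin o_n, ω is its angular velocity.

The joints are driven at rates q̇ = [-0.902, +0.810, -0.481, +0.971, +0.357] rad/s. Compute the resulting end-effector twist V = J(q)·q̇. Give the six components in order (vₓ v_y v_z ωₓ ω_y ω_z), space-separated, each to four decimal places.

o_n = [0.3635, 0.1341, -0.6344]
J₁: ẑ×o_n = [-0.1341, 0.3635, 0.0000], ω = ẑ
J2: z=[0.8910, -0.4540, 0.0000] o=[-0.1952, -0.3831, 0.0000] → [0.2880, 0.5653, 0.7145, 0.8910, -0.4540, 0.0000]
J3: z=[0.4529, 0.8888, 0.0698] o=[-0.0986, -0.3917, -0.5187] → [-0.1395, 0.0846, -0.1726, 0.4529, 0.8888, 0.0698]
J4: z=[0.4529, 0.8888, 0.0698] o=[0.4543, -0.3647, -0.7240] → [0.0449, -0.0469, 0.3066, 0.4529, 0.8888, 0.0698]
J5: z=[-0.8686, 0.4575, -0.1903] o=[0.6249, 0.0584, -0.4856] → [-0.0537, -0.0795, 0.0539, -0.8686, 0.4575, -0.1903]
V = J·q̇ = [0.4457, 0.0154, 0.9787, 0.6335, 0.2311, -0.9358]

0.4457 0.0154 0.9787 0.6335 0.2311 -0.9358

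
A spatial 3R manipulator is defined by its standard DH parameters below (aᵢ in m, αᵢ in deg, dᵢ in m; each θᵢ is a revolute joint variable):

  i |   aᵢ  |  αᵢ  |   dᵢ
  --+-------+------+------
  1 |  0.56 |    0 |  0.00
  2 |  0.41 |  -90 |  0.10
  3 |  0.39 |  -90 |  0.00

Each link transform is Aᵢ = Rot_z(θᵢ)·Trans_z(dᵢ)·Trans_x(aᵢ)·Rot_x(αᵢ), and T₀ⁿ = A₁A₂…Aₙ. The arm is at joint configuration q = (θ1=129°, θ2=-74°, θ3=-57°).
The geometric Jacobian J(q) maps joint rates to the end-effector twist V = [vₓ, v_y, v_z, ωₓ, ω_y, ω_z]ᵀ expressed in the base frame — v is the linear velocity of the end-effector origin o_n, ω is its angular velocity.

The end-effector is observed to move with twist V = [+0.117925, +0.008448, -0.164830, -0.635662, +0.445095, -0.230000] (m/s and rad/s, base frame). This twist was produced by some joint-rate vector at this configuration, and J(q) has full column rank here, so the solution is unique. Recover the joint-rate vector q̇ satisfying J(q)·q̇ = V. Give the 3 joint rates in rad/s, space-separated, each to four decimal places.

0.3330 -0.5630 0.7760

o_n = [0.0046, 0.9450, 0.4271]
J₁: ẑ×o_n = [-0.9450, 0.0046, 0.0000], ω = ẑ
J2: z=[0.0000, 0.0000, 1.0000] o=[-0.3524, 0.4352, 0.0000] → [-0.5098, 0.3570, 0.0000, 0.0000, 0.0000, 1.0000]
J3: z=[-0.8192, 0.5736, 0.0000] o=[-0.1173, 0.7711, 0.1000] → [0.1876, 0.2679, -0.2124, -0.8192, 0.5736, 0.0000]
q̇ = J⁺·V = [0.3330, -0.5630, 0.7760]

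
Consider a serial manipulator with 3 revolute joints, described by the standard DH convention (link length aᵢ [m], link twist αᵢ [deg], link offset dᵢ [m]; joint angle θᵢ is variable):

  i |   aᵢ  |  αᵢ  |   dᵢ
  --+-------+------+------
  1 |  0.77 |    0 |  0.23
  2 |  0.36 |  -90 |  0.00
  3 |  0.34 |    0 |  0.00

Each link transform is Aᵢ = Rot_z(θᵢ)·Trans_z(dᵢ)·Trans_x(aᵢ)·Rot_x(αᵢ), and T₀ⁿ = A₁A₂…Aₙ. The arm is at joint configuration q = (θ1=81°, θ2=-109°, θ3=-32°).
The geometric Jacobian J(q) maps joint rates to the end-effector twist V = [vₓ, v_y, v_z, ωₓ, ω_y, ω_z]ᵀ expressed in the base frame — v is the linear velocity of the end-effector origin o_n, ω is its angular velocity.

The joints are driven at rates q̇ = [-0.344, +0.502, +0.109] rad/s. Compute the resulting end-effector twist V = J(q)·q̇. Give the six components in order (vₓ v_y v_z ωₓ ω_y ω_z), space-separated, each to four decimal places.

o_n = [0.6929, 0.4561, 0.4102]
J₁: ẑ×o_n = [-0.4561, 0.6929, 0.0000], ω = ẑ
J2: z=[0.0000, 0.0000, 1.0000] o=[0.1205, 0.7605, 0.2300] → [0.3044, 0.5724, -0.0000, 0.0000, 0.0000, 1.0000]
J3: z=[0.4695, 0.8829, 0.0000] o=[0.4383, 0.5915, 0.2300] → [0.1591, -0.0846, -0.2883, 0.4695, 0.8829, 0.0000]
V = J·q̇ = [0.3271, 0.0398, -0.0314, 0.0512, 0.0962, 0.1580]

0.3271 0.0398 -0.0314 0.0512 0.0962 0.1580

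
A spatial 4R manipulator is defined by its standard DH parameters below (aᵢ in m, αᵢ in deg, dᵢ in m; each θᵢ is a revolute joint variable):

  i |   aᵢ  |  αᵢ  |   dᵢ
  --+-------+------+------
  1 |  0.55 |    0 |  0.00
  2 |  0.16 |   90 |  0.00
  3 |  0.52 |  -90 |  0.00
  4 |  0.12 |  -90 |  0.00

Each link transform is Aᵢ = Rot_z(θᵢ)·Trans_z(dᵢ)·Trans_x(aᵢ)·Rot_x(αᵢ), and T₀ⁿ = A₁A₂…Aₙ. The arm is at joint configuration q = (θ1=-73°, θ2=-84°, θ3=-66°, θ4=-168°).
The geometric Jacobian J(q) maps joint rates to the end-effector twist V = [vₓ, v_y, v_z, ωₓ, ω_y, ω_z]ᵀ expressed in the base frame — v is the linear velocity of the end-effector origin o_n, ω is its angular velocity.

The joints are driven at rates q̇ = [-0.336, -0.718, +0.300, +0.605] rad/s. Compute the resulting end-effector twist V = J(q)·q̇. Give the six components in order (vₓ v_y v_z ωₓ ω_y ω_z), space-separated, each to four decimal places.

o_n = [-0.1470, -0.6295, -0.3678]
J₁: ẑ×o_n = [0.6295, -0.1470, 0.0000], ω = ẑ
J2: z=[0.0000, 0.0000, 1.0000] o=[0.1608, -0.5260, 0.0000] → [0.1035, -0.3078, 0.0000, 0.0000, 0.0000, 1.0000]
J3: z=[-0.3907, 0.9205, 0.0000] o=[0.0135, -0.5885, 0.0000] → [-0.3386, -0.1437, 0.1638, -0.3907, 0.9205, 0.0000]
J4: z=[-0.8409, -0.3570, 0.4067] o=[-0.1812, -0.6711, -0.4750] → [-0.0552, 0.1041, -0.0228, -0.8409, -0.3570, 0.4067]
V = J·q̇ = [-0.4208, 0.2902, 0.0353, -0.6260, 0.0602, -0.8079]

-0.4208 0.2902 0.0353 -0.6260 0.0602 -0.8079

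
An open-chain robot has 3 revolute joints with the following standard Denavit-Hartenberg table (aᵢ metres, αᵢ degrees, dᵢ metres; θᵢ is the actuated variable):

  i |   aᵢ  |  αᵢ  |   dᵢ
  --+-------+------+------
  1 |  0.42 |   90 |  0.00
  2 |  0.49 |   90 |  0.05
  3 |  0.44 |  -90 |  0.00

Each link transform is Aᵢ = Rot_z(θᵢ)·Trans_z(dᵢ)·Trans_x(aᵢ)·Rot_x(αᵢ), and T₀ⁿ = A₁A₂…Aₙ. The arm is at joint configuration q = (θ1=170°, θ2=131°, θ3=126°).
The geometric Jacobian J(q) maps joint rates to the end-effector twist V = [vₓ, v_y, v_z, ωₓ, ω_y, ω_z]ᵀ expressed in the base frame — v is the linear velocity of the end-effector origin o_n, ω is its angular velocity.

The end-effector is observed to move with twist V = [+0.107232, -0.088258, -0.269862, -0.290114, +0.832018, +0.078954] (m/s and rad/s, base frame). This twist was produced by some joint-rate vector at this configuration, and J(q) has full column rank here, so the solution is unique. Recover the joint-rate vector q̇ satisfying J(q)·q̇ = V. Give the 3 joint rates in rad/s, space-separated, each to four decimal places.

o_n = [-0.1936, 0.4464, 0.1746]
J₁: ẑ×o_n = [-0.4464, -0.1936, 0.0000], ω = ẑ
J2: z=[0.1736, 0.9848, 0.0000] o=[-0.4136, 0.0729, 0.0000] → [0.1720, -0.0303, -0.1518, 0.1736, 0.9848, 0.0000]
J3: z=[-0.7432, 0.1311, 0.6561] o=[-0.0884, 0.0664, 0.3698] → [-0.2749, -0.2141, -0.2687, -0.7432, 0.1311, 0.6561]
q̇ = J⁺·V = [-0.2950, 0.7690, 0.5700]

-0.2950 0.7690 0.5700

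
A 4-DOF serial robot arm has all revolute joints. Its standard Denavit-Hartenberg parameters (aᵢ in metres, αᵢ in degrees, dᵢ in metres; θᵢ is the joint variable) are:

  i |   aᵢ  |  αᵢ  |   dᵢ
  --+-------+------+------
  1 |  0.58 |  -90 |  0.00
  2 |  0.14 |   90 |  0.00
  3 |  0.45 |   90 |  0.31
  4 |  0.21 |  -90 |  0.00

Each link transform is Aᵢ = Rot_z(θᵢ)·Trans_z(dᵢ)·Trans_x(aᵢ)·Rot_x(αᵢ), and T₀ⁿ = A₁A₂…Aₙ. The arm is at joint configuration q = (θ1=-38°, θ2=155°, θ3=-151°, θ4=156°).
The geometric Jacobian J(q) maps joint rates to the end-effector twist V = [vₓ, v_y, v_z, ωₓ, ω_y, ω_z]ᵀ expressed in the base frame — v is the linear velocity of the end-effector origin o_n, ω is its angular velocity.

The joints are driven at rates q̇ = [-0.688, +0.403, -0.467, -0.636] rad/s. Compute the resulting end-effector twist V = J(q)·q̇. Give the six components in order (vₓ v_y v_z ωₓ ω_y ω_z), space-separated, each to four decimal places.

o_n = [0.5729, -0.6065, -0.3221]
J₁: ẑ×o_n = [0.6065, 0.5729, -0.0000], ω = ẑ
J2: z=[0.6157, 0.7880, 0.0000] o=[0.4570, -0.3571, 0.0000] → [-0.2538, 0.1983, -0.2449, 0.6157, 0.7880, 0.0000]
J3: z=[0.3330, -0.2602, -0.9063] o=[0.3571, -0.2790, -0.0592] → [-0.2284, -0.1081, -0.0529, 0.3330, -0.2602, -0.9063]
J4: z=[0.8847, 0.4187, 0.2049] o=[0.6071, -0.7511, -0.1738] → [-0.0917, 0.1242, 0.1423, 0.8847, 0.4187, 0.2049]
V = J·q̇ = [-0.3545, -0.3428, -0.1645, -0.4701, 0.1728, -0.3951]

-0.3545 -0.3428 -0.1645 -0.4701 0.1728 -0.3951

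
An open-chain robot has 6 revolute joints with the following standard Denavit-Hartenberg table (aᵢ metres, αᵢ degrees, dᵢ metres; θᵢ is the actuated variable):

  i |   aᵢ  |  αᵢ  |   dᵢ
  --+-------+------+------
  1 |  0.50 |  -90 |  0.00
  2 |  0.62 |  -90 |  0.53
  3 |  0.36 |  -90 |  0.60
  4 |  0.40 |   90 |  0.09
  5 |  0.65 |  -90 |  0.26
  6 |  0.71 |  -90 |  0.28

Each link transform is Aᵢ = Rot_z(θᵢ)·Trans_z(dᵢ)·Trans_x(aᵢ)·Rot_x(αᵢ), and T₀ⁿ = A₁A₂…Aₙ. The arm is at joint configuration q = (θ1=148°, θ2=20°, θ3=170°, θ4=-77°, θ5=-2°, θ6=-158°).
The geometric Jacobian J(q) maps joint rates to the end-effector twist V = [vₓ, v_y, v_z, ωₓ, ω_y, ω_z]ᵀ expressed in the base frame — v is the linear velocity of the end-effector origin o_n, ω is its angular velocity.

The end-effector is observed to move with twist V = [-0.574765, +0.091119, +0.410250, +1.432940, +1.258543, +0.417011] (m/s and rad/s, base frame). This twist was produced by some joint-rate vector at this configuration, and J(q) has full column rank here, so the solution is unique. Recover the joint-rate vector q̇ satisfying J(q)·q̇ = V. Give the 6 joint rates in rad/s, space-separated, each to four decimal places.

0.4140 -0.8760 0.3660 -0.1260 -0.6970 -0.7210

o_n = [-1.0736, -0.3966, -1.2536]
J₁: ẑ×o_n = [0.3966, -1.0736, 0.0000], ω = ẑ
J2: z=[-0.5299, -0.8480, 0.0000] o=[-0.4240, 0.2650, 0.0000] → [1.0631, -0.6643, -0.2003, -0.5299, -0.8480, 0.0000]
J3: z=[0.2900, -0.1812, -0.9397] o=[-1.1990, 0.1242, -0.2121] → [-0.3007, 0.1843, -0.1284, 0.2900, -0.1812, -0.9397]
J4: z=[-0.3835, -0.9216, 0.0594] o=[-0.7093, -0.1080, -0.6546] → [0.5692, -0.2513, -0.2251, -0.3835, -0.9216, 0.0594]
J5: z=[-0.7891, 0.2936, -0.5396] o=[-0.5518, -0.2925, -0.9852] → [-0.1350, 0.0697, 0.2353, -0.7891, 0.2936, -0.5396]
J6: z=[-0.3665, -0.9299, 0.0300] o=[-0.4366, -0.3601, -1.6724] → [-0.3884, 0.1344, -0.5790, -0.3665, -0.9299, 0.0300]
q̇ = J⁺·V = [0.4140, -0.8760, 0.3660, -0.1260, -0.6970, -0.7210]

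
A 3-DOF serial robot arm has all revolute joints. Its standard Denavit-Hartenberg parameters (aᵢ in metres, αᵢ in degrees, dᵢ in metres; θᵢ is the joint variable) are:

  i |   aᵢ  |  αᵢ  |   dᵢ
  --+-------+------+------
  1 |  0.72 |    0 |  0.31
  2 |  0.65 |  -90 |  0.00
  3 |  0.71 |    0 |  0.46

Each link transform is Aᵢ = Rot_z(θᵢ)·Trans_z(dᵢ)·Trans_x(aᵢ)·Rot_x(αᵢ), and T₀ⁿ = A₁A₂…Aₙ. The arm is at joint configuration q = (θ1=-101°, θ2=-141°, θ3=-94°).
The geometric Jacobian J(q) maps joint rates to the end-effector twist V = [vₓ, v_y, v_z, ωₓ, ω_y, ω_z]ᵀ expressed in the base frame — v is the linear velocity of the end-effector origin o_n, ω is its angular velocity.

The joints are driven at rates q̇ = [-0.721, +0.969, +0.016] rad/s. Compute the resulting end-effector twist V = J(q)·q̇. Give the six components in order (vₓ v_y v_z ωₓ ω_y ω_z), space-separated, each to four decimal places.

-0.5928 -0.0616 0.0008 -0.0141 -0.0075 0.2480

o_n = [-0.8254, -0.3925, 1.0183]
J₁: ẑ×o_n = [0.3925, -0.8254, 0.0000], ω = ẑ
J2: z=[0.0000, 0.0000, 1.0000] o=[-0.1374, -0.7068, 0.3100] → [-0.3142, -0.6881, 0.0000, 0.0000, 0.0000, 1.0000]
J3: z=[-0.8829, -0.4695, 0.0000] o=[-0.4425, -0.1329, 0.3100] → [-0.3325, 0.6254, 0.0495, -0.8829, -0.4695, 0.0000]
V = J·q̇ = [-0.5928, -0.0616, 0.0008, -0.0141, -0.0075, 0.2480]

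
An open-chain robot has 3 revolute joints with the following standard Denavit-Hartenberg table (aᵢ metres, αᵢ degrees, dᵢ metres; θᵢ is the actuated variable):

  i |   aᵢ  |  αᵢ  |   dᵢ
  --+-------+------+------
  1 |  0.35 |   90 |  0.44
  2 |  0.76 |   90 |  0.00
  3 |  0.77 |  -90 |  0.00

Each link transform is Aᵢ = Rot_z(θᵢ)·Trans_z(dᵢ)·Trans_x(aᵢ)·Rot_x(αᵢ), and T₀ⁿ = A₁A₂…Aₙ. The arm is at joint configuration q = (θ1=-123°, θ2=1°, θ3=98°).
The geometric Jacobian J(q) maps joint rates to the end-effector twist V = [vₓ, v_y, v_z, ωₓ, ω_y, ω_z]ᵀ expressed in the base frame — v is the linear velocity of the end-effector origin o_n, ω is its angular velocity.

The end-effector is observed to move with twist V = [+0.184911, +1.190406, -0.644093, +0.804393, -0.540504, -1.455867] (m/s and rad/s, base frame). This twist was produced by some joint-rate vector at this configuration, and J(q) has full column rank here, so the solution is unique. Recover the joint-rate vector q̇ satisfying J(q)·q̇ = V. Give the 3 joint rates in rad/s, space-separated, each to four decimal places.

-0.5850 -0.9690 0.8710

o_n = [-1.1856, -0.4257, 0.4514]
J₁: ẑ×o_n = [0.4257, -1.1856, 0.0000], ω = ẑ
J2: z=[-0.8387, 0.5446, 0.0000] o=[-0.1906, -0.2935, 0.4400] → [0.0062, 0.0096, 0.6527, -0.8387, 0.5446, 0.0000]
J3: z=[-0.0095, -0.0146, -0.9998] o=[-0.6045, -0.9308, 0.4533] → [0.5051, 0.5810, -0.0133, -0.0095, -0.0146, -0.9998]
q̇ = J⁺·V = [-0.5850, -0.9690, 0.8710]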